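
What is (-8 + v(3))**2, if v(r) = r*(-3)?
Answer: 289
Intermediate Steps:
v(r) = -3*r
(-8 + v(3))**2 = (-8 - 3*3)**2 = (-8 - 9)**2 = (-17)**2 = 289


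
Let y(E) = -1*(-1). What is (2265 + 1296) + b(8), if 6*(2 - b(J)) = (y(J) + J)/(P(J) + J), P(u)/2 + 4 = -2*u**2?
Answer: 1824259/512 ≈ 3563.0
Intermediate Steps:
y(E) = 1
P(u) = -8 - 4*u**2 (P(u) = -8 + 2*(-2*u**2) = -8 - 4*u**2)
b(J) = 2 - (1 + J)/(6*(-8 + J - 4*J**2)) (b(J) = 2 - (1 + J)/(6*((-8 - 4*J**2) + J)) = 2 - (1 + J)/(6*(-8 + J - 4*J**2)))
(2265 + 1296) + b(8) = (2265 + 1296) + (97 - 11*8 + 48*8**2)/(6*(8 - 1*8 + 4*8**2)) = 3561 + (97 - 88 + 48*64)/(6*(8 - 8 + 4*64)) = 3561 + (97 - 88 + 3072)/(6*(8 - 8 + 256)) = 3561 + (1/6)*3081/256 = 3561 + (1/6)*(1/256)*3081 = 3561 + 1027/512 = 1824259/512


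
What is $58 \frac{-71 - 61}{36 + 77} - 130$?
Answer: $- \frac{22346}{113} \approx -197.75$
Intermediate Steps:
$58 \frac{-71 - 61}{36 + 77} - 130 = 58 \left(- \frac{132}{113}\right) - 130 = - \frac{7656}{113} - 130 = - \frac{22346}{113}$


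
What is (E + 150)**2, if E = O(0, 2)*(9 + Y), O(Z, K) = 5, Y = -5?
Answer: 28900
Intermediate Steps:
E = 20 (E = 5*(9 - 5) = 5*4 = 20)
(E + 150)**2 = (20 + 150)**2 = 170**2 = 28900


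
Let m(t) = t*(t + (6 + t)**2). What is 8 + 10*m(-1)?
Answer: -232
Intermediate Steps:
8 + 10*m(-1) = 8 + 10*(-(-1 + (6 - 1)**2)) = 8 + 10*(-(-1 + 5**2)) = 8 + 10*(-(-1 + 25)) = 8 + 10*(-1*24) = 8 + 10*(-24) = 8 - 240 = -232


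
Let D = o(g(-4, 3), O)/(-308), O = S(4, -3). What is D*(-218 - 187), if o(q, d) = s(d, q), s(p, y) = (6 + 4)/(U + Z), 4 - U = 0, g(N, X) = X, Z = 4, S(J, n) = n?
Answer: 2025/1232 ≈ 1.6437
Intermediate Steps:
U = 4 (U = 4 - 1*0 = 4 + 0 = 4)
O = -3
s(p, y) = 5/4 (s(p, y) = (6 + 4)/(4 + 4) = 10/8 = 10*(⅛) = 5/4)
o(q, d) = 5/4
D = -5/1232 (D = (5/4)/(-308) = (5/4)*(-1/308) = -5/1232 ≈ -0.0040584)
D*(-218 - 187) = -5*(-218 - 187)/1232 = -5/1232*(-405) = 2025/1232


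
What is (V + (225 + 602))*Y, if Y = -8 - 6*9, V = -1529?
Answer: 43524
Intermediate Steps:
Y = -62 (Y = -8 - 54 = -62)
(V + (225 + 602))*Y = (-1529 + (225 + 602))*(-62) = (-1529 + 827)*(-62) = -702*(-62) = 43524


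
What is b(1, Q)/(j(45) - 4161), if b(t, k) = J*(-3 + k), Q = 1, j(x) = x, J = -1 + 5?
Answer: 2/1029 ≈ 0.0019436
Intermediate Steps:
J = 4
b(t, k) = -12 + 4*k (b(t, k) = 4*(-3 + k) = -12 + 4*k)
b(1, Q)/(j(45) - 4161) = (-12 + 4*1)/(45 - 4161) = (-12 + 4)/(-4116) = -1/4116*(-8) = 2/1029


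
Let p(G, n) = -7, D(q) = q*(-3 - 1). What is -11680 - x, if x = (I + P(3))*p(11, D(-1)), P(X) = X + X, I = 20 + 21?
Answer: -11351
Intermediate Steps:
D(q) = -4*q (D(q) = q*(-4) = -4*q)
I = 41
P(X) = 2*X
x = -329 (x = (41 + 2*3)*(-7) = (41 + 6)*(-7) = 47*(-7) = -329)
-11680 - x = -11680 - 1*(-329) = -11680 + 329 = -11351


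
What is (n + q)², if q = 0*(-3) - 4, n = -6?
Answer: 100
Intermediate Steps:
q = -4 (q = 0 - 4 = -4)
(n + q)² = (-6 - 4)² = (-10)² = 100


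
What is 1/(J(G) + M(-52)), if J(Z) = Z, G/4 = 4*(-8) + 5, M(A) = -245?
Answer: -1/353 ≈ -0.0028329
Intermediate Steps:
G = -108 (G = 4*(4*(-8) + 5) = 4*(-32 + 5) = 4*(-27) = -108)
1/(J(G) + M(-52)) = 1/(-108 - 245) = 1/(-353) = -1/353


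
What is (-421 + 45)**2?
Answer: 141376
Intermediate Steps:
(-421 + 45)**2 = (-376)**2 = 141376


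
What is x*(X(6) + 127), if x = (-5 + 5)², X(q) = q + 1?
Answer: 0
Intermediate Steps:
X(q) = 1 + q
x = 0 (x = 0² = 0)
x*(X(6) + 127) = 0*((1 + 6) + 127) = 0*(7 + 127) = 0*134 = 0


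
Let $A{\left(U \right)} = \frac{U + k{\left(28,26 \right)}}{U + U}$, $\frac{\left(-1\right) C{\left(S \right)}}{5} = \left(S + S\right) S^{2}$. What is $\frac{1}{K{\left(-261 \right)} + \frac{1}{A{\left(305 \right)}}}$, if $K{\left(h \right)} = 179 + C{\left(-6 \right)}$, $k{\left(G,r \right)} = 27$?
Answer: $\frac{166}{388579} \approx 0.0004272$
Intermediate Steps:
$C{\left(S \right)} = - 10 S^{3}$ ($C{\left(S \right)} = - 5 \left(S + S\right) S^{2} = - 5 \cdot 2 S S^{2} = - 5 \cdot 2 S^{3} = - 10 S^{3}$)
$A{\left(U \right)} = \frac{27 + U}{2 U}$ ($A{\left(U \right)} = \frac{U + 27}{U + U} = \frac{27 + U}{2 U}$)
$K{\left(h \right)} = 2339$ ($K{\left(h \right)} = 179 - 10 \left(-6\right)^{3} = 179 - -2160 = 179 + 2160 = 2339$)
$\frac{1}{K{\left(-261 \right)} + \frac{1}{A{\left(305 \right)}}} = \frac{1}{2339 + \frac{1}{\frac{1}{2} \cdot \frac{1}{305} \left(27 + 305\right)}} = \frac{1}{2339 + \frac{1}{\frac{1}{2} \cdot \frac{1}{305} \cdot 332}} = \frac{1}{2339 + \frac{1}{\frac{166}{305}}} = \frac{1}{2339 + \frac{305}{166}} = \frac{1}{\frac{388579}{166}} = \frac{166}{388579}$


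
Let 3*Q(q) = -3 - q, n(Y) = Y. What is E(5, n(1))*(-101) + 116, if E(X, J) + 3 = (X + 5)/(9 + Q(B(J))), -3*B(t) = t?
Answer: 21497/73 ≈ 294.48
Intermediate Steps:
B(t) = -t/3
Q(q) = -1 - q/3 (Q(q) = (-3 - q)/3 = -1 - q/3)
E(X, J) = -3 + (5 + X)/(8 + J/9) (E(X, J) = -3 + (X + 5)/(9 + (-1 - (-1)*J/9)) = -3 + (5 + X)/(9 + (-1 + J/9)) = -3 + (5 + X)/(8 + J/9))
E(5, n(1))*(-101) + 116 = (3*(-57 - 1*1 + 3*5)/(72 + 1))*(-101) + 116 = (3*(-57 - 1 + 15)/73)*(-101) + 116 = (3*(1/73)*(-43))*(-101) + 116 = -129/73*(-101) + 116 = 13029/73 + 116 = 21497/73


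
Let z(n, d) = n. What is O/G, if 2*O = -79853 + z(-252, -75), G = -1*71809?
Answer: 80105/143618 ≈ 0.55776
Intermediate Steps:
G = -71809
O = -80105/2 (O = (-79853 - 252)/2 = (1/2)*(-80105) = -80105/2 ≈ -40053.)
O/G = -80105/2/(-71809) = -80105/2*(-1/71809) = 80105/143618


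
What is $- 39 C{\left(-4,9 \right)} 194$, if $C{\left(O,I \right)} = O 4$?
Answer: $121056$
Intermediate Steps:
$C{\left(O,I \right)} = 4 O$
$- 39 C{\left(-4,9 \right)} 194 = - 39 \cdot 4 \left(-4\right) 194 = \left(-39\right) \left(-16\right) 194 = 624 \cdot 194 = 121056$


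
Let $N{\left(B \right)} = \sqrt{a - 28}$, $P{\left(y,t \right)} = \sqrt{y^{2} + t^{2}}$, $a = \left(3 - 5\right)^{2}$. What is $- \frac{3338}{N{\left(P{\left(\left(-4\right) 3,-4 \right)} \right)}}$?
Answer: $\frac{1669 i \sqrt{6}}{6} \approx 681.37 i$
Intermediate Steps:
$a = 4$ ($a = \left(-2\right)^{2} = 4$)
$P{\left(y,t \right)} = \sqrt{t^{2} + y^{2}}$
$N{\left(B \right)} = 2 i \sqrt{6}$ ($N{\left(B \right)} = \sqrt{4 - 28} = \sqrt{-24} = 2 i \sqrt{6}$)
$- \frac{3338}{N{\left(P{\left(\left(-4\right) 3,-4 \right)} \right)}} = - \frac{3338}{2 i \sqrt{6}} = - 3338 \left(- \frac{i \sqrt{6}}{12}\right) = \frac{1669 i \sqrt{6}}{6}$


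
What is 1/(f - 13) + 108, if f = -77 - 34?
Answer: 13391/124 ≈ 107.99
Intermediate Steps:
f = -111
1/(f - 13) + 108 = 1/(-111 - 13) + 108 = 1/(-124) + 108 = -1/124 + 108 = 13391/124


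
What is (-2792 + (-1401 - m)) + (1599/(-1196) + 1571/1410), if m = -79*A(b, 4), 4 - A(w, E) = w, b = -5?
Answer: -225856969/64860 ≈ -3482.2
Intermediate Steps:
A(w, E) = 4 - w
m = -711 (m = -79*(4 - 1*(-5)) = -79*(4 + 5) = -79*9 = -711)
(-2792 + (-1401 - m)) + (1599/(-1196) + 1571/1410) = (-2792 + (-1401 - 1*(-711))) + (1599/(-1196) + 1571/1410) = (-2792 + (-1401 + 711)) + (1599*(-1/1196) + 1571*(1/1410)) = (-2792 - 690) + (-123/92 + 1571/1410) = -3482 - 14449/64860 = -225856969/64860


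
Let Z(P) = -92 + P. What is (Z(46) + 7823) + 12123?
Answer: 19900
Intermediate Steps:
(Z(46) + 7823) + 12123 = ((-92 + 46) + 7823) + 12123 = (-46 + 7823) + 12123 = 7777 + 12123 = 19900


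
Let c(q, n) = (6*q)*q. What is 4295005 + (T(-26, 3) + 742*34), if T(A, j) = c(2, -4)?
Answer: 4320257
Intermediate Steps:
c(q, n) = 6*q²
T(A, j) = 24 (T(A, j) = 6*2² = 6*4 = 24)
4295005 + (T(-26, 3) + 742*34) = 4295005 + (24 + 742*34) = 4295005 + (24 + 25228) = 4295005 + 25252 = 4320257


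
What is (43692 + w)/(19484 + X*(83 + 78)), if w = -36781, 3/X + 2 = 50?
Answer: 110576/311905 ≈ 0.35452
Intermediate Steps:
X = 1/16 (X = 3/(-2 + 50) = 3/48 = 3*(1/48) = 1/16 ≈ 0.062500)
(43692 + w)/(19484 + X*(83 + 78)) = (43692 - 36781)/(19484 + (83 + 78)/16) = 6911/(19484 + (1/16)*161) = 6911/(19484 + 161/16) = 6911/(311905/16) = 6911*(16/311905) = 110576/311905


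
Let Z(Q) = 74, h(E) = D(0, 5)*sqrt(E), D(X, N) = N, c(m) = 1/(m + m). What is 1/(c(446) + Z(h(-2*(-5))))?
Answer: 892/66009 ≈ 0.013513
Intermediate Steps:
c(m) = 1/(2*m)
h(E) = 5*sqrt(E)
1/(c(446) + Z(h(-2*(-5)))) = 1/((1/2)/446 + 74) = 1/((1/2)*(1/446) + 74) = 1/(1/892 + 74) = 1/(66009/892) = 892/66009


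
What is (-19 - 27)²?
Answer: 2116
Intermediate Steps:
(-19 - 27)² = (-46)² = 2116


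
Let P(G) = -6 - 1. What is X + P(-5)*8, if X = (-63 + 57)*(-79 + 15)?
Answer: 328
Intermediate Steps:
P(G) = -7
X = 384 (X = -6*(-64) = 384)
X + P(-5)*8 = 384 - 7*8 = 384 - 56 = 328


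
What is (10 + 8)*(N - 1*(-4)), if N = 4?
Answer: 144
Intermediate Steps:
(10 + 8)*(N - 1*(-4)) = (10 + 8)*(4 - 1*(-4)) = 18*(4 + 4) = 18*8 = 144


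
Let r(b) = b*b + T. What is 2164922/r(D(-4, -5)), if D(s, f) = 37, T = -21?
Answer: 1082461/674 ≈ 1606.0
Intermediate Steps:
r(b) = -21 + b**2 (r(b) = b*b - 21 = b**2 - 21 = -21 + b**2)
2164922/r(D(-4, -5)) = 2164922/(-21 + 37**2) = 2164922/(-21 + 1369) = 2164922/1348 = 2164922*(1/1348) = 1082461/674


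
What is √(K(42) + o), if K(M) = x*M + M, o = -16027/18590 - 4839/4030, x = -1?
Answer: I*√8375735/2015 ≈ 1.4363*I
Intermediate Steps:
o = -54037/26195 (o = -16027*1/18590 - 4839*1/4030 = -1457/1690 - 4839/4030 = -54037/26195 ≈ -2.0629)
K(M) = 0 (K(M) = -M + M = 0)
√(K(42) + o) = √(0 - 54037/26195) = √(-54037/26195) = I*√8375735/2015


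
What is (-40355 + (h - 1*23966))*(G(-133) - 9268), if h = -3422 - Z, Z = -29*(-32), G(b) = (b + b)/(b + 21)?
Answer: 5090237875/8 ≈ 6.3628e+8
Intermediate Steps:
G(b) = 2*b/(21 + b) (G(b) = (2*b)/(21 + b) = 2*b/(21 + b))
Z = 928
h = -4350 (h = -3422 - 1*928 = -3422 - 928 = -4350)
(-40355 + (h - 1*23966))*(G(-133) - 9268) = (-40355 + (-4350 - 1*23966))*(2*(-133)/(21 - 133) - 9268) = (-40355 + (-4350 - 23966))*(2*(-133)/(-112) - 9268) = (-40355 - 28316)*(2*(-133)*(-1/112) - 9268) = -68671*(19/8 - 9268) = -68671*(-74125/8) = 5090237875/8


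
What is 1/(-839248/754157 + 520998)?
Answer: 754157/392913449438 ≈ 1.9194e-6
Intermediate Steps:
1/(-839248/754157 + 520998) = 1/(392913449438/754157) = 754157/392913449438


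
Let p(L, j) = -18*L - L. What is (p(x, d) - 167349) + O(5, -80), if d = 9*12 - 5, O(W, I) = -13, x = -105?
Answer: -165367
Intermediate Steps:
d = 103 (d = 108 - 5 = 103)
p(L, j) = -19*L
(p(x, d) - 167349) + O(5, -80) = (-19*(-105) - 167349) - 13 = (1995 - 167349) - 13 = -165354 - 13 = -165367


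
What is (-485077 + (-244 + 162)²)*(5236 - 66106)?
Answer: 29117347110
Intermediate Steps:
(-485077 + (-244 + 162)²)*(5236 - 66106) = (-485077 + (-82)²)*(-60870) = (-485077 + 6724)*(-60870) = -478353*(-60870) = 29117347110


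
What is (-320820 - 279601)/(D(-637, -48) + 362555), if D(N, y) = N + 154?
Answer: -600421/362072 ≈ -1.6583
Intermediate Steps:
D(N, y) = 154 + N
(-320820 - 279601)/(D(-637, -48) + 362555) = (-320820 - 279601)/((154 - 637) + 362555) = -600421/(-483 + 362555) = -600421/362072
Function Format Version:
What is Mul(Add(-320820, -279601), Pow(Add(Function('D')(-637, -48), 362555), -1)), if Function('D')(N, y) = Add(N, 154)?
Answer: Rational(-600421, 362072) ≈ -1.6583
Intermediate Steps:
Function('D')(N, y) = Add(154, N)
Mul(Add(-320820, -279601), Pow(Add(Function('D')(-637, -48), 362555), -1)) = Mul(Add(-320820, -279601), Pow(Add(Add(154, -637), 362555), -1)) = Mul(-600421, Pow(Add(-483, 362555), -1)) = Mul(-600421, Pow(362072, -1)) = Mul(-600421, Rational(1, 362072)) = Rational(-600421, 362072)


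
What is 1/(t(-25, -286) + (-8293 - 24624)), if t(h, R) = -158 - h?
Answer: -1/33050 ≈ -3.0257e-5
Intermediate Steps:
1/(t(-25, -286) + (-8293 - 24624)) = 1/((-158 - 1*(-25)) + (-8293 - 24624)) = 1/((-158 + 25) - 32917) = 1/(-133 - 32917) = 1/(-33050) = -1/33050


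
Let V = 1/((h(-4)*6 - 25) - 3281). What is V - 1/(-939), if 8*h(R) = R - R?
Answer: 263/344926 ≈ 0.00076248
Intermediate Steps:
h(R) = 0 (h(R) = (R - R)/8 = (1/8)*0 = 0)
V = -1/3306 (V = 1/((0*6 - 25) - 3281) = 1/((0 - 25) - 3281) = 1/(-25 - 3281) = 1/(-3306) = -1/3306 ≈ -0.00030248)
V - 1/(-939) = -1/3306 - 1/(-939) = -1/3306 - 1*(-1/939) = -1/3306 + 1/939 = 263/344926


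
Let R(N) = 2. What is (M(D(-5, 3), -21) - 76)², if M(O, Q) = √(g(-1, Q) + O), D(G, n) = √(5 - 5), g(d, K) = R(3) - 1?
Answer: 5625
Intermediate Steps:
g(d, K) = 1 (g(d, K) = 2 - 1 = 1)
D(G, n) = 0 (D(G, n) = √0 = 0)
M(O, Q) = √(1 + O)
(M(D(-5, 3), -21) - 76)² = (√(1 + 0) - 76)² = (√1 - 76)² = (1 - 76)² = (-75)² = 5625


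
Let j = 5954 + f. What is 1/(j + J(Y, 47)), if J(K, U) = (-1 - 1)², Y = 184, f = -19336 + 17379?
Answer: 1/4001 ≈ 0.00024994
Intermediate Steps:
f = -1957
J(K, U) = 4 (J(K, U) = (-2)² = 4)
j = 3997 (j = 5954 - 1957 = 3997)
1/(j + J(Y, 47)) = 1/(3997 + 4) = 1/4001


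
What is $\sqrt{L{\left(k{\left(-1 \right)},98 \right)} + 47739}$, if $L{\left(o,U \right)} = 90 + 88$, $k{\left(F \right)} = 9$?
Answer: $\sqrt{47917} \approx 218.9$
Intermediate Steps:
$L{\left(o,U \right)} = 178$
$\sqrt{L{\left(k{\left(-1 \right)},98 \right)} + 47739} = \sqrt{178 + 47739} = \sqrt{47917}$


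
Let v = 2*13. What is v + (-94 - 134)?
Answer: -202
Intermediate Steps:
v = 26
v + (-94 - 134) = 26 + (-94 - 134) = 26 - 228 = -202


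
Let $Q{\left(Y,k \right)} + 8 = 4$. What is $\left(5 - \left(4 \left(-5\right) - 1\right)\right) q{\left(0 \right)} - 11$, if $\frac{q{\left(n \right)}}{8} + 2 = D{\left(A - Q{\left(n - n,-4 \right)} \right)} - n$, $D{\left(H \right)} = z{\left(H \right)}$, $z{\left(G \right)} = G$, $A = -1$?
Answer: $197$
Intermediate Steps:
$Q{\left(Y,k \right)} = -4$ ($Q{\left(Y,k \right)} = -8 + 4 = -4$)
$D{\left(H \right)} = H$
$q{\left(n \right)} = 8 - 8 n$ ($q{\left(n \right)} = -16 + 8 \left(\left(-1 - -4\right) - n\right) = -16 + 8 \left(\left(-1 + 4\right) - n\right) = -16 + 8 \left(3 - n\right) = -16 - \left(-24 + 8 n\right) = 8 - 8 n$)
$\left(5 - \left(4 \left(-5\right) - 1\right)\right) q{\left(0 \right)} - 11 = \left(5 - \left(4 \left(-5\right) - 1\right)\right) \left(8 - 0\right) - 11 = \left(5 - \left(-20 - 1\right)\right) \left(8 + 0\right) - 11 = \left(5 - -21\right) 8 - 11 = \left(5 + 21\right) 8 - 11 = 26 \cdot 8 - 11 = 208 - 11 = 197$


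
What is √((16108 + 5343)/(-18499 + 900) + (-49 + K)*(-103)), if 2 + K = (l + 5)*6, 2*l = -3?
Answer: √956672118941/17599 ≈ 55.577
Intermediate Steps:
l = -3/2 (l = (½)*(-3) = -3/2 ≈ -1.5000)
K = 19 (K = -2 + (-3/2 + 5)*6 = -2 + (7/2)*6 = -2 + 21 = 19)
√((16108 + 5343)/(-18499 + 900) + (-49 + K)*(-103)) = √((16108 + 5343)/(-18499 + 900) + (-49 + 19)*(-103)) = √(21451/(-17599) - 30*(-103)) = √(21451*(-1/17599) + 3090) = √(-21451/17599 + 3090) = √(54359459/17599) = √956672118941/17599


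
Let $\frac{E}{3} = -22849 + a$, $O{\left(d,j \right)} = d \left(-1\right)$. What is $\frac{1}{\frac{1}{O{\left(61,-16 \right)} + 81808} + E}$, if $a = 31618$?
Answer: $\frac{81747}{2150518330} \approx 3.8013 \cdot 10^{-5}$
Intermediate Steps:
$O{\left(d,j \right)} = - d$
$E = 26307$ ($E = 3 \left(-22849 + 31618\right) = 3 \cdot 8769 = 26307$)
$\frac{1}{\frac{1}{O{\left(61,-16 \right)} + 81808} + E} = \frac{1}{\frac{1}{\left(-1\right) 61 + 81808} + 26307} = \frac{1}{\frac{1}{-61 + 81808} + 26307} = \frac{1}{\frac{1}{81747} + 26307} = \frac{1}{\frac{2150518330}{81747}} = \frac{81747}{2150518330}$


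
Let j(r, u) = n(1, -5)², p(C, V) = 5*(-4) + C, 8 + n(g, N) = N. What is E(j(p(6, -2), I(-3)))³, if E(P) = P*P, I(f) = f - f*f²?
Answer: 23298085122481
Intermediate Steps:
n(g, N) = -8 + N
I(f) = f - f³
p(C, V) = -20 + C
j(r, u) = 169 (j(r, u) = (-8 - 5)² = (-13)² = 169)
E(P) = P²
E(j(p(6, -2), I(-3)))³ = (169²)³ = 28561³ = 23298085122481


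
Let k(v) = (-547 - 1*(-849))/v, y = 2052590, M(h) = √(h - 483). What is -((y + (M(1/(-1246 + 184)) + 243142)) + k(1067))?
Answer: -2449546346/1067 - I*√60527746/354 ≈ -2.2957e+6 - 21.977*I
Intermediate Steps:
M(h) = √(-483 + h)
k(v) = 302/v (k(v) = (-547 + 849)/v = 302/v)
-((y + (M(1/(-1246 + 184)) + 243142)) + k(1067)) = -((2052590 + (√(-483 + 1/(-1246 + 184)) + 243142)) + 302/1067) = -((2052590 + (√(-483 + 1/(-1062)) + 243142)) + 302*(1/1067)) = -((2052590 + (√(-483 - 1/1062) + 243142)) + 302/1067) = -((2052590 + (√(-512947/1062) + 243142)) + 302/1067) = -((2052590 + (I*√60527746/354 + 243142)) + 302/1067) = -((2052590 + (243142 + I*√60527746/354)) + 302/1067) = -((2295732 + I*√60527746/354) + 302/1067) = -(2449546346/1067 + I*√60527746/354) = -2449546346/1067 - I*√60527746/354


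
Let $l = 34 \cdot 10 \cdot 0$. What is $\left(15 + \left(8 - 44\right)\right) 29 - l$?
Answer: $-609$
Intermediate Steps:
$l = 0$ ($l = 340 \cdot 0 = 0$)
$\left(15 + \left(8 - 44\right)\right) 29 - l = \left(15 + \left(8 - 44\right)\right) 29 - 0 = \left(15 + \left(8 - 44\right)\right) 29 + 0 = \left(15 - 36\right) 29 + 0 = \left(-21\right) 29 + 0 = -609 + 0 = -609$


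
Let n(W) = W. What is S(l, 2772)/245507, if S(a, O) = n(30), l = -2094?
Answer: 30/245507 ≈ 0.00012220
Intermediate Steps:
S(a, O) = 30
S(l, 2772)/245507 = 30/245507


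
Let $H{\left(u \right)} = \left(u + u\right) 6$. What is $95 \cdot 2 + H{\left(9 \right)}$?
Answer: $298$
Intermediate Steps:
$H{\left(u \right)} = 12 u$ ($H{\left(u \right)} = 2 u 6 = 12 u$)
$95 \cdot 2 + H{\left(9 \right)} = 95 \cdot 2 + 12 \cdot 9 = 190 + 108 = 298$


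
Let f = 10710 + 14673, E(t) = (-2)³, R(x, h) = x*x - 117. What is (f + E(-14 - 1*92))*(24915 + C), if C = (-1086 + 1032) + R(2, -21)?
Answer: 627980500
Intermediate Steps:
R(x, h) = -117 + x² (R(x, h) = x² - 117 = -117 + x²)
E(t) = -8
C = -167 (C = (-1086 + 1032) + (-117 + 2²) = -54 + (-117 + 4) = -54 - 113 = -167)
f = 25383
(f + E(-14 - 1*92))*(24915 + C) = (25383 - 8)*(24915 - 167) = 25375*24748 = 627980500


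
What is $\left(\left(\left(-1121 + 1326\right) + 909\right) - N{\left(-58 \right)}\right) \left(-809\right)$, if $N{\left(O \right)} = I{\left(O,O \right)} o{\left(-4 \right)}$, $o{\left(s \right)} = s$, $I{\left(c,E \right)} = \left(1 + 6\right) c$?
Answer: $412590$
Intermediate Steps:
$I{\left(c,E \right)} = 7 c$
$N{\left(O \right)} = - 28 O$ ($N{\left(O \right)} = 7 O \left(-4\right) = - 28 O$)
$\left(\left(\left(-1121 + 1326\right) + 909\right) - N{\left(-58 \right)}\right) \left(-809\right) = \left(\left(\left(-1121 + 1326\right) + 909\right) - \left(-28\right) \left(-58\right)\right) \left(-809\right) = \left(\left(205 + 909\right) - 1624\right) \left(-809\right) = \left(1114 - 1624\right) \left(-809\right) = \left(-510\right) \left(-809\right) = 412590$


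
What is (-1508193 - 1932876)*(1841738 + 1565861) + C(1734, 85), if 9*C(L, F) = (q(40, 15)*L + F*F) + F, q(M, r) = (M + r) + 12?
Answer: -105532049426491/9 ≈ -1.1726e+13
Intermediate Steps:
q(M, r) = 12 + M + r
C(L, F) = F/9 + F²/9 + 67*L/9 (C(L, F) = (((12 + 40 + 15)*L + F*F) + F)/9 = ((67*L + F²) + F)/9 = ((F² + 67*L) + F)/9 = (F + F² + 67*L)/9 = F/9 + F²/9 + 67*L/9)
(-1508193 - 1932876)*(1841738 + 1565861) + C(1734, 85) = (-1508193 - 1932876)*(1841738 + 1565861) + ((⅑)*85 + (⅑)*85² + (67/9)*1734) = -3441069*3407599 + (85/9 + (⅑)*7225 + 38726/3) = -11725783283331 + (85/9 + 7225/9 + 38726/3) = -11725783283331 + 123488/9 = -105532049426491/9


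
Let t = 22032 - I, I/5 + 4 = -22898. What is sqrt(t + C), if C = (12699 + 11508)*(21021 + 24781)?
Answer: 6*sqrt(30801821) ≈ 33300.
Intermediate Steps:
I = -114510 (I = -20 + 5*(-22898) = -20 - 114490 = -114510)
t = 136542 (t = 22032 - 1*(-114510) = 22032 + 114510 = 136542)
C = 1108729014 (C = 24207*45802 = 1108729014)
sqrt(t + C) = sqrt(136542 + 1108729014) = sqrt(1108865556) = 6*sqrt(30801821)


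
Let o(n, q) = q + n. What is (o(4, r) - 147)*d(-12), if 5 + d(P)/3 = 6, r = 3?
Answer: -420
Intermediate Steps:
o(n, q) = n + q
d(P) = 3 (d(P) = -15 + 3*6 = -15 + 18 = 3)
(o(4, r) - 147)*d(-12) = ((4 + 3) - 147)*3 = (7 - 147)*3 = -140*3 = -420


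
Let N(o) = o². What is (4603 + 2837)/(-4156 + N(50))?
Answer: -310/69 ≈ -4.4928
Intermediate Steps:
(4603 + 2837)/(-4156 + N(50)) = (4603 + 2837)/(-4156 + 50²) = 7440/(-4156 + 2500) = 7440/(-1656) = 7440*(-1/1656) = -310/69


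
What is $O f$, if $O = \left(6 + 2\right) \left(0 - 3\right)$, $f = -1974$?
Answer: $47376$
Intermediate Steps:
$O = -24$ ($O = 8 \left(-3\right) = -24$)
$O f = \left(-24\right) \left(-1974\right) = 47376$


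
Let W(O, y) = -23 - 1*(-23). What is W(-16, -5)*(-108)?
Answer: 0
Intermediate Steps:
W(O, y) = 0 (W(O, y) = -23 + 23 = 0)
W(-16, -5)*(-108) = 0*(-108) = 0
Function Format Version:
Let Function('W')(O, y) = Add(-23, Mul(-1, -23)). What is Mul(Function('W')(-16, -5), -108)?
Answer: 0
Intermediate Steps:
Function('W')(O, y) = 0 (Function('W')(O, y) = Add(-23, 23) = 0)
Mul(Function('W')(-16, -5), -108) = Mul(0, -108) = 0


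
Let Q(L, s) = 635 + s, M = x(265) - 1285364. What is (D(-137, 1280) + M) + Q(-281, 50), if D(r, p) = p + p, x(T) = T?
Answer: -1281854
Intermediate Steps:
D(r, p) = 2*p
M = -1285099 (M = 265 - 1285364 = -1285099)
(D(-137, 1280) + M) + Q(-281, 50) = (2*1280 - 1285099) + (635 + 50) = (2560 - 1285099) + 685 = -1282539 + 685 = -1281854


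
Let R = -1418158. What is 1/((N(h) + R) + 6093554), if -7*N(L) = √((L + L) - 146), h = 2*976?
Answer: 114547202/535553530040113 + 7*√3758/1071107060080226 ≈ 2.1389e-7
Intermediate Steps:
h = 1952
N(L) = -√(-146 + 2*L)/7 (N(L) = -√((L + L) - 146)/7 = -√(2*L - 146)/7 = -√(-146 + 2*L)/7)
1/((N(h) + R) + 6093554) = 1/((-√(-146 + 2*1952)/7 - 1418158) + 6093554) = 1/((-√(-146 + 3904)/7 - 1418158) + 6093554) = 1/((-√3758/7 - 1418158) + 6093554) = 1/((-1418158 - √3758/7) + 6093554) = 1/(4675396 - √3758/7)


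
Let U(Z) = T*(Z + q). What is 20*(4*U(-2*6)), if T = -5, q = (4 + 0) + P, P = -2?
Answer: 4000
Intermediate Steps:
q = 2 (q = (4 + 0) - 2 = 4 - 2 = 2)
U(Z) = -10 - 5*Z (U(Z) = -5*(Z + 2) = -5*(2 + Z) = -10 - 5*Z)
20*(4*U(-2*6)) = 20*(4*(-10 - (-10)*6)) = 20*(4*(-10 - 5*(-12))) = 20*(4*(-10 + 60)) = 20*(4*50) = 20*200 = 4000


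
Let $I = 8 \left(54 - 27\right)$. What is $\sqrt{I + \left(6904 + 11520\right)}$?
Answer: $4 \sqrt{1165} \approx 136.53$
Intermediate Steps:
$I = 216$ ($I = 8 \cdot 27 = 216$)
$\sqrt{I + \left(6904 + 11520\right)} = \sqrt{216 + \left(6904 + 11520\right)} = \sqrt{216 + 18424} = \sqrt{18640} = 4 \sqrt{1165}$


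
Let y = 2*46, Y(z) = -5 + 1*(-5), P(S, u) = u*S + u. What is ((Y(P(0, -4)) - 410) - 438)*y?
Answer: -78936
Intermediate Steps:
P(S, u) = u + S*u (P(S, u) = S*u + u = u + S*u)
Y(z) = -10 (Y(z) = -5 - 5 = -10)
y = 92
((Y(P(0, -4)) - 410) - 438)*y = ((-10 - 410) - 438)*92 = (-420 - 438)*92 = -858*92 = -78936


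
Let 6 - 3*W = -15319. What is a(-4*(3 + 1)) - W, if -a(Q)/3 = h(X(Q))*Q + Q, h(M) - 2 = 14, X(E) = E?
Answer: -12877/3 ≈ -4292.3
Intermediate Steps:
W = 15325/3 (W = 2 - ⅓*(-15319) = 2 + 15319/3 = 15325/3 ≈ 5108.3)
h(M) = 16 (h(M) = 2 + 14 = 16)
a(Q) = -51*Q (a(Q) = -3*(16*Q + Q) = -51*Q)
a(-4*(3 + 1)) - W = -(-204)*(3 + 1) - 1*15325/3 = -(-204)*4 - 15325/3 = -51*(-16) - 15325/3 = 816 - 15325/3 = -12877/3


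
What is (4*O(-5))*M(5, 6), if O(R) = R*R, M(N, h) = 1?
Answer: 100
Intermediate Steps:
O(R) = R²
(4*O(-5))*M(5, 6) = (4*(-5)²)*1 = (4*25)*1 = 100*1 = 100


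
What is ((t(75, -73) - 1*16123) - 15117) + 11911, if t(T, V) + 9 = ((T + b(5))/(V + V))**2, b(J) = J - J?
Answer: -412203183/21316 ≈ -19338.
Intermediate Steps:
b(J) = 0
t(T, V) = -9 + T**2/(4*V**2) (t(T, V) = -9 + ((T + 0)/(V + V))**2 = -9 + (T/((2*V)))**2 = -9 + (T*(1/(2*V)))**2 = -9 + (T/(2*V))**2 = -9 + T**2/(4*V**2))
((t(75, -73) - 1*16123) - 15117) + 11911 = (((-9 + (1/4)*75**2/(-73)**2) - 1*16123) - 15117) + 11911 = (((-9 + (1/4)*5625*(1/5329)) - 16123) - 15117) + 11911 = (((-9 + 5625/21316) - 16123) - 15117) + 11911 = ((-186219/21316 - 16123) - 15117) + 11911 = (-343864087/21316 - 15117) + 11911 = -666098059/21316 + 11911 = -412203183/21316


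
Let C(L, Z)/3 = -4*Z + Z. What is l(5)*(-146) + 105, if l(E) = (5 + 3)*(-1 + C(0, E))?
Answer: 53833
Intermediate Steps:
C(L, Z) = -9*Z (C(L, Z) = 3*(-4*Z + Z) = 3*(-3*Z) = -9*Z)
l(E) = -8 - 72*E (l(E) = (5 + 3)*(-1 - 9*E) = 8*(-1 - 9*E) = -8 - 72*E)
l(5)*(-146) + 105 = (-8 - 72*5)*(-146) + 105 = (-8 - 360)*(-146) + 105 = -368*(-146) + 105 = 53728 + 105 = 53833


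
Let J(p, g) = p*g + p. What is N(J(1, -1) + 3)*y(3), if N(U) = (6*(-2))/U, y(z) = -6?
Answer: 24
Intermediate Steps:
J(p, g) = p + g*p (J(p, g) = g*p + p = p + g*p)
N(U) = -12/U
N(J(1, -1) + 3)*y(3) = -12/(1*(1 - 1) + 3)*(-6) = -12/(1*0 + 3)*(-6) = -12/(0 + 3)*(-6) = -12/3*(-6) = -12*⅓*(-6) = -4*(-6) = 24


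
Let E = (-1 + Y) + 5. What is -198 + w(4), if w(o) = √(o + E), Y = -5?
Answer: -198 + √3 ≈ -196.27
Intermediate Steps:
E = -1 (E = (-1 - 5) + 5 = -6 + 5 = -1)
w(o) = √(-1 + o) (w(o) = √(o - 1) = √(-1 + o))
-198 + w(4) = -198 + √(-1 + 4) = -198 + √3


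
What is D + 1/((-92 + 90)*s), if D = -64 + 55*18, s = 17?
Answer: 31483/34 ≈ 925.97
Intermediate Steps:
D = 926 (D = -64 + 990 = 926)
D + 1/((-92 + 90)*s) = 926 + 1/((-92 + 90)*17) = 926 + 1/(-2*17) = 926 + 1/(-34) = 926 - 1/34 = 31483/34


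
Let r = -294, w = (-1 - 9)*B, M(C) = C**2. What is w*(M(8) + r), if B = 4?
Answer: 9200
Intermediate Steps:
w = -40 (w = (-1 - 9)*4 = -10*4 = -40)
w*(M(8) + r) = -40*(8**2 - 294) = -40*(64 - 294) = -40*(-230) = 9200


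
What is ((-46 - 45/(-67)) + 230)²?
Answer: 153091129/4489 ≈ 34104.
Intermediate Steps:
((-46 - 45/(-67)) + 230)² = ((-46 - 45*(-1/67)) + 230)² = ((-46 + 45/67) + 230)² = (-3037/67 + 230)² = (12373/67)² = 153091129/4489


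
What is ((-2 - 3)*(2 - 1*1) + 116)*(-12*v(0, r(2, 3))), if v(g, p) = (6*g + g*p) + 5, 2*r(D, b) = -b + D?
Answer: -6660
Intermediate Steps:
r(D, b) = D/2 - b/2 (r(D, b) = (-b + D)/2 = (D - b)/2 = D/2 - b/2)
v(g, p) = 5 + 6*g + g*p
((-2 - 3)*(2 - 1*1) + 116)*(-12*v(0, r(2, 3))) = ((-2 - 3)*(2 - 1*1) + 116)*(-12*(5 + 6*0 + 0*((½)*2 - ½*3))) = (-5*(2 - 1) + 116)*(-12*(5 + 0 + 0*(1 - 3/2))) = (-5*1 + 116)*(-12*(5 + 0 + 0*(-½))) = (-5 + 116)*(-12*(5 + 0 + 0)) = 111*(-12*5) = 111*(-60) = -6660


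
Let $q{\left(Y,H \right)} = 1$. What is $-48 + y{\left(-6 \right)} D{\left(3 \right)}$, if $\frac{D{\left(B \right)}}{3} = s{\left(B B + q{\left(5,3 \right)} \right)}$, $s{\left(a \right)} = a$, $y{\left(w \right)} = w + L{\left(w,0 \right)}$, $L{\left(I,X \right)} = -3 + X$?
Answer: $-318$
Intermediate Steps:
$y{\left(w \right)} = -3 + w$ ($y{\left(w \right)} = w + \left(-3 + 0\right) = w - 3 = -3 + w$)
$D{\left(B \right)} = 3 + 3 B^{2}$ ($D{\left(B \right)} = 3 \left(B B + 1\right) = 3 \left(B^{2} + 1\right) = 3 \left(1 + B^{2}\right) = 3 + 3 B^{2}$)
$-48 + y{\left(-6 \right)} D{\left(3 \right)} = -48 + \left(-3 - 6\right) \left(3 + 3 \cdot 3^{2}\right) = -48 - 9 \left(3 + 3 \cdot 9\right) = -48 - 9 \left(3 + 27\right) = -48 - 270 = -318$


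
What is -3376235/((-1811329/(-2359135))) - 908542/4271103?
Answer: -34019312083439089993/7736372725887 ≈ -4.3973e+6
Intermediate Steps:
-3376235/((-1811329/(-2359135))) - 908542/4271103 = -3376235/((-1811329*(-1/2359135))) - 908542*1/4271103 = -3376235/1811329/2359135 - 908542/4271103 = -3376235*2359135/1811329 - 908542/4271103 = -7964994156725/1811329 - 908542/4271103 = -34019312083439089993/7736372725887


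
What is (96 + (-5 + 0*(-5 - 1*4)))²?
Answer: 8281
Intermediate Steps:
(96 + (-5 + 0*(-5 - 1*4)))² = (96 + (-5 + 0*(-5 - 4)))² = (96 + (-5 + 0*(-9)))² = (96 + (-5 + 0))² = (96 - 5)² = 91² = 8281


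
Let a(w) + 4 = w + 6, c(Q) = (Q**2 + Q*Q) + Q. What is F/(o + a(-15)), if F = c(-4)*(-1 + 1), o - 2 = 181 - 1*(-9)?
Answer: 0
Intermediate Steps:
c(Q) = Q + 2*Q**2 (c(Q) = (Q**2 + Q**2) + Q = 2*Q**2 + Q = Q + 2*Q**2)
a(w) = 2 + w (a(w) = -4 + (w + 6) = -4 + (6 + w) = 2 + w)
o = 192 (o = 2 + (181 - 1*(-9)) = 2 + (181 + 9) = 2 + 190 = 192)
F = 0 (F = (-4*(1 + 2*(-4)))*(-1 + 1) = -4*(1 - 8)*0 = -4*(-7)*0 = 28*0 = 0)
F/(o + a(-15)) = 0/(192 + (2 - 15)) = 0/(192 - 13) = 0/179 = (1/179)*0 = 0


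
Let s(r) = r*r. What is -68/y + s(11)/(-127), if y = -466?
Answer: -23875/29591 ≈ -0.80683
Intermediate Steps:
s(r) = r²
-68/y + s(11)/(-127) = -68/(-466) + 11²/(-127) = -68*(-1/466) + 121*(-1/127) = 34/233 - 121/127 = -23875/29591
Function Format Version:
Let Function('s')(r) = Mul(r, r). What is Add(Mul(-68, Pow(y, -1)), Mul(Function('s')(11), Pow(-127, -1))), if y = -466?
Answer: Rational(-23875, 29591) ≈ -0.80683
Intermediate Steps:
Function('s')(r) = Pow(r, 2)
Add(Mul(-68, Pow(y, -1)), Mul(Function('s')(11), Pow(-127, -1))) = Add(Mul(-68, Pow(-466, -1)), Mul(Pow(11, 2), Pow(-127, -1))) = Add(Mul(-68, Rational(-1, 466)), Mul(121, Rational(-1, 127))) = Add(Rational(34, 233), Rational(-121, 127)) = Rational(-23875, 29591)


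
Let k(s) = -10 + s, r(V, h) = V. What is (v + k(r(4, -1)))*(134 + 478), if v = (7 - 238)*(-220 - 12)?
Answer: 32794632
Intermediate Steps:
v = 53592 (v = -231*(-232) = 53592)
(v + k(r(4, -1)))*(134 + 478) = (53592 + (-10 + 4))*(134 + 478) = (53592 - 6)*612 = 53586*612 = 32794632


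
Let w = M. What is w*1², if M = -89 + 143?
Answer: 54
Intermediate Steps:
M = 54
w = 54
w*1² = 54*1² = 54*1 = 54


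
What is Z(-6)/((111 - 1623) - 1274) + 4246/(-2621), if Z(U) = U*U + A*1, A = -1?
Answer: -1703013/1043158 ≈ -1.6326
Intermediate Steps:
Z(U) = -1 + U² (Z(U) = U*U - 1*1 = U² - 1 = -1 + U²)
Z(-6)/((111 - 1623) - 1274) + 4246/(-2621) = (-1 + (-6)²)/((111 - 1623) - 1274) + 4246/(-2621) = (-1 + 36)/(-1512 - 1274) + 4246*(-1/2621) = 35/(-2786) - 4246/2621 = 35*(-1/2786) - 4246/2621 = -5/398 - 4246/2621 = -1703013/1043158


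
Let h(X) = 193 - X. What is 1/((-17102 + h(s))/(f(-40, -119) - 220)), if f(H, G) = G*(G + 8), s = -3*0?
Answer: -12989/16909 ≈ -0.76817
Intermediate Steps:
s = 0
f(H, G) = G*(8 + G)
1/((-17102 + h(s))/(f(-40, -119) - 220)) = 1/((-17102 + (193 - 1*0))/(-119*(8 - 119) - 220)) = 1/((-17102 + (193 + 0))/(-119*(-111) - 220)) = 1/((-17102 + 193)/(13209 - 220)) = 1/(-16909/12989) = -12989/16909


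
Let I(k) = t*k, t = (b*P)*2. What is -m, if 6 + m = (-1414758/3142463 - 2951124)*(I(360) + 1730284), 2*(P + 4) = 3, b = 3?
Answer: 15996228192507497058/3142463 ≈ 5.0903e+12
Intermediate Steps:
P = -5/2 (P = -4 + (½)*3 = -4 + 3/2 = -5/2 ≈ -2.5000)
t = -15 (t = (3*(-5/2))*2 = -15/2*2 = -15)
I(k) = -15*k
m = -15996228192507497058/3142463 (m = -6 + (-1414758/3142463 - 2951124)*(-15*360 + 1730284) = -6 + (-1414758*1/3142463 - 2951124)*(-5400 + 1730284) = -6 + (-1414758/3142463 - 2951124)*1724884 = -6 - 9273799393170/3142463*1724884 = -6 - 15996228192488642280/3142463 = -15996228192507497058/3142463 ≈ -5.0903e+12)
-m = -1*(-15996228192507497058/3142463) = 15996228192507497058/3142463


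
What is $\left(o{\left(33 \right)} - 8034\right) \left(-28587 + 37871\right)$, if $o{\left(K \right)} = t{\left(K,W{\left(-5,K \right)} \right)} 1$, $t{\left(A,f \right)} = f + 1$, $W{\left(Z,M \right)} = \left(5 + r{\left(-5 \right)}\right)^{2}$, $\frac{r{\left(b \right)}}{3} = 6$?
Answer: $-69667136$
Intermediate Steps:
$r{\left(b \right)} = 18$ ($r{\left(b \right)} = 3 \cdot 6 = 18$)
$W{\left(Z,M \right)} = 529$ ($W{\left(Z,M \right)} = \left(5 + 18\right)^{2} = 23^{2} = 529$)
$t{\left(A,f \right)} = 1 + f$
$o{\left(K \right)} = 530$ ($o{\left(K \right)} = \left(1 + 529\right) 1 = 530 \cdot 1 = 530$)
$\left(o{\left(33 \right)} - 8034\right) \left(-28587 + 37871\right) = \left(530 - 8034\right) \left(-28587 + 37871\right) = \left(-7504\right) 9284 = -69667136$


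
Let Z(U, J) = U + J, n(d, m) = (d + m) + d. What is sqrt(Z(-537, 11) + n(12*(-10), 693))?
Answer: I*sqrt(73) ≈ 8.544*I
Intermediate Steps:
n(d, m) = m + 2*d
Z(U, J) = J + U
sqrt(Z(-537, 11) + n(12*(-10), 693)) = sqrt((11 - 537) + (693 + 2*(12*(-10)))) = sqrt(-526 + (693 + 2*(-120))) = sqrt(-526 + (693 - 240)) = sqrt(-526 + 453) = sqrt(-73) = I*sqrt(73)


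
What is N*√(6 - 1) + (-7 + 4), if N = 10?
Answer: -3 + 10*√5 ≈ 19.361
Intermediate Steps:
N*√(6 - 1) + (-7 + 4) = 10*√(6 - 1) + (-7 + 4) = 10*√5 - 3 = -3 + 10*√5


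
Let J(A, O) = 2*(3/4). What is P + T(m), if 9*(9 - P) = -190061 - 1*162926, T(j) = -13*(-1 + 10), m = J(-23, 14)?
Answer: 352015/9 ≈ 39113.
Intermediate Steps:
J(A, O) = 3/2 (J(A, O) = 2*(3*(1/4)) = 2*(3/4) = 3/2)
m = 3/2 ≈ 1.5000
T(j) = -117 (T(j) = -13*9 = -117)
P = 353068/9 (P = 9 - (-190061 - 1*162926)/9 = 9 - (-190061 - 162926)/9 = 9 - 1/9*(-352987) = 9 + 352987/9 = 353068/9 ≈ 39230.)
P + T(m) = 353068/9 - 117 = 352015/9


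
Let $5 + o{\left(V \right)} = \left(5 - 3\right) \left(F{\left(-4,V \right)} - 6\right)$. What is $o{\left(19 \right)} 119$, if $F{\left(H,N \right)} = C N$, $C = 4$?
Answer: $16065$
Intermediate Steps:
$F{\left(H,N \right)} = 4 N$
$o{\left(V \right)} = -17 + 8 V$ ($o{\left(V \right)} = -5 + \left(5 - 3\right) \left(4 V - 6\right) = -5 + 2 \left(-6 + 4 V\right) = -5 + \left(-12 + 8 V\right) = -17 + 8 V$)
$o{\left(19 \right)} 119 = \left(-17 + 8 \cdot 19\right) 119 = \left(-17 + 152\right) 119 = 135 \cdot 119 = 16065$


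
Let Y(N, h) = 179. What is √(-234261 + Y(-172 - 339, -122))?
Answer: I*√234082 ≈ 483.82*I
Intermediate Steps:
√(-234261 + Y(-172 - 339, -122)) = √(-234261 + 179) = √(-234082) = I*√234082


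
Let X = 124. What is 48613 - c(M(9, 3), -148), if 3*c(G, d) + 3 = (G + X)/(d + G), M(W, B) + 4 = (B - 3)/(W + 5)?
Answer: 923671/19 ≈ 48614.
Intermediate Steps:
M(W, B) = -4 + (-3 + B)/(5 + W) (M(W, B) = -4 + (B - 3)/(W + 5) = -4 + (-3 + B)/(5 + W))
c(G, d) = -1 + (124 + G)/(3*(G + d)) (c(G, d) = -1 + ((G + 124)/(d + G))/3 = -1 + ((124 + G)/(G + d))/3 = -1 + (124 + G)/(3*(G + d)))
48613 - c(M(9, 3), -148) = 48613 - (124/3 - 1*(-148) - 2*(-23 + 3 - 4*9)/(3*(5 + 9)))/((-23 + 3 - 4*9)/(5 + 9) - 148) = 48613 - (124/3 + 148 - 2*(-23 + 3 - 36)/(3*14))/((-23 + 3 - 36)/14 - 148) = 48613 - (124/3 + 148 - (-56)/21)/((1/14)*(-56) - 148) = 48613 - (124/3 + 148 - ⅔*(-4))/(-4 - 148) = 48613 - (124/3 + 148 + 8/3)/(-152) = 48613 - (-1)*192/152 = 48613 - 1*(-24/19) = 48613 + 24/19 = 923671/19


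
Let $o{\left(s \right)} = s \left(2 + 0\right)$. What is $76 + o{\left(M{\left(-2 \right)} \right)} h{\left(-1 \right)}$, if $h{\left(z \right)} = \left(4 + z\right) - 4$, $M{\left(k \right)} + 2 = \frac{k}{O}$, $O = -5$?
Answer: $\frac{396}{5} \approx 79.2$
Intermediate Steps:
$M{\left(k \right)} = -2 - \frac{k}{5}$ ($M{\left(k \right)} = -2 + \frac{k}{-5} = -2 + k \left(- \frac{1}{5}\right) = -2 - \frac{k}{5}$)
$o{\left(s \right)} = 2 s$ ($o{\left(s \right)} = s 2 = 2 s$)
$h{\left(z \right)} = z$
$76 + o{\left(M{\left(-2 \right)} \right)} h{\left(-1 \right)} = 76 + 2 \left(-2 - - \frac{2}{5}\right) \left(-1\right) = 76 + 2 \left(-2 + \frac{2}{5}\right) \left(-1\right) = 76 + 2 \left(- \frac{8}{5}\right) \left(-1\right) = 76 - - \frac{16}{5} = 76 + \frac{16}{5} = \frac{396}{5}$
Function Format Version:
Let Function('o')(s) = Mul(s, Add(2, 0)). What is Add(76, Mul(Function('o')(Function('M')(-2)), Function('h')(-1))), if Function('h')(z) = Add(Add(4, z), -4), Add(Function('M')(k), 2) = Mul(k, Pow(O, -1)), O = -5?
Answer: Rational(396, 5) ≈ 79.200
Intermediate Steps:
Function('M')(k) = Add(-2, Mul(Rational(-1, 5), k)) (Function('M')(k) = Add(-2, Mul(k, Pow(-5, -1))) = Add(-2, Mul(k, Rational(-1, 5))) = Add(-2, Mul(Rational(-1, 5), k)))
Function('o')(s) = Mul(2, s) (Function('o')(s) = Mul(s, 2) = Mul(2, s))
Function('h')(z) = z
Add(76, Mul(Function('o')(Function('M')(-2)), Function('h')(-1))) = Add(76, Mul(Mul(2, Add(-2, Mul(Rational(-1, 5), -2))), -1)) = Add(76, Mul(Mul(2, Add(-2, Rational(2, 5))), -1)) = Add(76, Mul(Mul(2, Rational(-8, 5)), -1)) = Add(76, Mul(Rational(-16, 5), -1)) = Add(76, Rational(16, 5)) = Rational(396, 5)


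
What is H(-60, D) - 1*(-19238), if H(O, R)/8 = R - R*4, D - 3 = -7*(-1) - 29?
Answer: 19694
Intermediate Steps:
D = -19 (D = 3 + (-7*(-1) - 29) = 3 + (7 - 29) = 3 - 22 = -19)
H(O, R) = -24*R (H(O, R) = 8*(R - R*4) = 8*(R - 4*R) = 8*(-3*R) = -24*R)
H(-60, D) - 1*(-19238) = -24*(-19) - 1*(-19238) = 456 + 19238 = 19694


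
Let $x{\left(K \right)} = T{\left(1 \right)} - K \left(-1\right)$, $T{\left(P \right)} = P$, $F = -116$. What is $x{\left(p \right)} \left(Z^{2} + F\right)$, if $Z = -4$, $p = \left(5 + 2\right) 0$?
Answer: $-100$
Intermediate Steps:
$p = 0$ ($p = 7 \cdot 0 = 0$)
$x{\left(K \right)} = 1 + K$ ($x{\left(K \right)} = 1 - K \left(-1\right) = 1 - - K = 1 + K$)
$x{\left(p \right)} \left(Z^{2} + F\right) = \left(1 + 0\right) \left(\left(-4\right)^{2} - 116\right) = 1 \left(16 - 116\right) = 1 \left(-100\right) = -100$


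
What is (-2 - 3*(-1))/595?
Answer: 1/595 ≈ 0.0016807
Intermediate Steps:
(-2 - 3*(-1))/595 = (-2 + 3)*(1/595) = 1*(1/595) = 1/595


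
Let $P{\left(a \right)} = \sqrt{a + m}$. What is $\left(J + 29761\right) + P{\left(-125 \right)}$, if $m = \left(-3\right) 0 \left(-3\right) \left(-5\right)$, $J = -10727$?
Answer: $19034 + 5 i \sqrt{5} \approx 19034.0 + 11.18 i$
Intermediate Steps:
$m = 0$ ($m = 0 \left(-3\right) \left(-5\right) = 0 \left(-5\right) = 0$)
$P{\left(a \right)} = \sqrt{a}$ ($P{\left(a \right)} = \sqrt{a + 0} = \sqrt{a}$)
$\left(J + 29761\right) + P{\left(-125 \right)} = \left(-10727 + 29761\right) + \sqrt{-125} = 19034 + 5 i \sqrt{5}$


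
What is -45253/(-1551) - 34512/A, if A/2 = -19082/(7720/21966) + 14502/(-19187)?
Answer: 10219696190019697/346495252931619 ≈ 29.494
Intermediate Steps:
A = -2010610752021/18515455 (A = 2*(-19082/(7720/21966) + 14502/(-19187)) = 2*(-19082/(7720*(1/21966)) + 14502*(-1/19187)) = 2*(-19082/3860/10983 - 14502/19187) = 2*(-19082*10983/3860 - 14502/19187) = 2*(-104788803/1930 - 14502/19187) = 2*(-2010610752021/37030910) = -2010610752021/18515455 ≈ -1.0859e+5)
-45253/(-1551) - 34512/A = -45253/(-1551) - 34512/(-2010610752021/18515455) = -45253*(-1/1551) - 34512*(-18515455/2010610752021) = 45253/1551 + 213001794320/670203584007 = 10219696190019697/346495252931619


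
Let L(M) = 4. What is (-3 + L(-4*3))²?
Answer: 1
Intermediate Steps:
(-3 + L(-4*3))² = (-3 + 4)² = 1² = 1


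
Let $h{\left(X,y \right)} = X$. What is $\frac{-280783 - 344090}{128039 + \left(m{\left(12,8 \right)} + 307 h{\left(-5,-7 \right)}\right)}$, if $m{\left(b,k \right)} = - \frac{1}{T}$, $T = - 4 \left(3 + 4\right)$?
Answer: $- \frac{17496444}{3542113} \approx -4.9396$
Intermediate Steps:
$T = -28$ ($T = \left(-4\right) 7 = -28$)
$m{\left(b,k \right)} = \frac{1}{28}$ ($m{\left(b,k \right)} = - \frac{1}{-28} = \left(-1\right) \left(- \frac{1}{28}\right) = \frac{1}{28}$)
$\frac{-280783 - 344090}{128039 + \left(m{\left(12,8 \right)} + 307 h{\left(-5,-7 \right)}\right)} = \frac{-280783 - 344090}{128039 + \left(\frac{1}{28} + 307 \left(-5\right)\right)} = - \frac{624873}{128039 + \left(\frac{1}{28} - 1535\right)} = - \frac{624873}{128039 - \frac{42979}{28}} = - \frac{624873}{\frac{3542113}{28}} = \left(-624873\right) \frac{28}{3542113} = - \frac{17496444}{3542113}$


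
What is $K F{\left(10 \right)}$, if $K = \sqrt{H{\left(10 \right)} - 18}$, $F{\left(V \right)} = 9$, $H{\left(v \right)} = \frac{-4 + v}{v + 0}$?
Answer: $\frac{9 i \sqrt{435}}{5} \approx 37.542 i$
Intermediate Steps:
$H{\left(v \right)} = \frac{-4 + v}{v}$
$K = \frac{i \sqrt{435}}{5}$ ($K = \sqrt{\frac{-4 + 10}{10} - 18} = \sqrt{\frac{1}{10} \cdot 6 - 18} = \sqrt{\frac{3}{5} - 18} = \sqrt{- \frac{87}{5}} = \frac{i \sqrt{435}}{5} \approx 4.1713 i$)
$K F{\left(10 \right)} = \frac{i \sqrt{435}}{5} \cdot 9 = \frac{9 i \sqrt{435}}{5}$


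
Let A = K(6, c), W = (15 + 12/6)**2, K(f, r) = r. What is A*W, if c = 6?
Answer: 1734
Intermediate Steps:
W = 289 (W = (15 + 12*(1/6))**2 = (15 + 2)**2 = 17**2 = 289)
A = 6
A*W = 6*289 = 1734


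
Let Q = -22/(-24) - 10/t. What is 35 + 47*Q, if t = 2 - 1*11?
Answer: 4691/36 ≈ 130.31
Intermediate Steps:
t = -9 (t = 2 - 11 = -9)
Q = 73/36 (Q = -22/(-24) - 10/(-9) = -22*(-1/24) - 10*(-⅑) = 11/12 + 10/9 = 73/36 ≈ 2.0278)
35 + 47*Q = 35 + 47*(73/36) = 35 + 3431/36 = 4691/36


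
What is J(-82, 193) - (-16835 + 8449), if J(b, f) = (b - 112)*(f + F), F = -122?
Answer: -5388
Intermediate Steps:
J(b, f) = (-122 + f)*(-112 + b) (J(b, f) = (b - 112)*(f - 122) = (-112 + b)*(-122 + f) = (-122 + f)*(-112 + b))
J(-82, 193) - (-16835 + 8449) = (13664 - 122*(-82) - 112*193 - 82*193) - (-16835 + 8449) = (13664 + 10004 - 21616 - 15826) - 1*(-8386) = -13774 + 8386 = -5388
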